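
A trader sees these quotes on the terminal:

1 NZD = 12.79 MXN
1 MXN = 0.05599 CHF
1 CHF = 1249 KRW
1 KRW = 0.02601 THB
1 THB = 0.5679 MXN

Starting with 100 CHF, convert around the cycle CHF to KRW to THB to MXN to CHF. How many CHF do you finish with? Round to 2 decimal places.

103.30

100 CHF × 1249 = 124900 KRW
124900 KRW × 0.02601 = 3248.649 THB
3248.649 THB × 0.5679 = 1844.9077671 MXN
1844.9077671 MXN × 0.05599 = 103.296385879929 CHF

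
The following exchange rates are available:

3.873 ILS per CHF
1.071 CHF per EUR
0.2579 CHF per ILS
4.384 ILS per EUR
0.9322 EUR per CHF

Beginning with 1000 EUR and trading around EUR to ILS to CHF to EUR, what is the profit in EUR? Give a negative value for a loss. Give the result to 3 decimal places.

53.977

1000 EUR × 4.384 = 4384 ILS
4384 ILS × 0.2579 = 1130.6336 CHF
1130.6336 CHF × 0.9322 = 1053.97664192 EUR
Net change: 1053.97664192 − 1000 = 53.97664192 EUR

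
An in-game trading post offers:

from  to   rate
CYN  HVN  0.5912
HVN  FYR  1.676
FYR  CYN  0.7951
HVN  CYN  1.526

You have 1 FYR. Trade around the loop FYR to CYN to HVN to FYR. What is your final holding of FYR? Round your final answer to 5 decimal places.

1 FYR × 0.7951 = 0.7951 CYN
0.7951 CYN × 0.5912 = 0.47006312 HVN
0.47006312 HVN × 1.676 = 0.78782578912 FYR

0.78783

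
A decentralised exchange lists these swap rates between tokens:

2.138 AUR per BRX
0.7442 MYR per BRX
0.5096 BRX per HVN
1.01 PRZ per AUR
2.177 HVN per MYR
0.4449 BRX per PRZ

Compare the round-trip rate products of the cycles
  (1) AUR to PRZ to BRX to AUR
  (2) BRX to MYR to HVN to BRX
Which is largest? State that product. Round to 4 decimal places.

0.9607

(1) 1.01 × 0.4449 × 2.138 = 0.96071
(2) 0.7442 × 2.177 × 0.5096 = 0.82561
Highest is cycle (1) at 0.9607 (≤1, no arbitrage).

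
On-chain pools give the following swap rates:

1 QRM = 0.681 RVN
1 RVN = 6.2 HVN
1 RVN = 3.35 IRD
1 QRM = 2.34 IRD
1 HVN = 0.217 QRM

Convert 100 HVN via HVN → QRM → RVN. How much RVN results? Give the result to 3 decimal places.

100 HVN × 0.217 = 21.7 QRM
21.7 QRM × 0.681 = 14.7777 RVN

14.778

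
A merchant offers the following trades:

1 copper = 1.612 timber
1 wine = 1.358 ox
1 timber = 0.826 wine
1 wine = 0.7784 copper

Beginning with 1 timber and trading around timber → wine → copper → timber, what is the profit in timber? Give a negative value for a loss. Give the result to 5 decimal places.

0.03645

1 timber × 0.826 = 0.826 wine
0.826 wine × 0.7784 = 0.6429584 copper
0.6429584 copper × 1.612 = 1.0364489408 timber
Net change: 1.0364489408 − 1 = 0.0364489408 timber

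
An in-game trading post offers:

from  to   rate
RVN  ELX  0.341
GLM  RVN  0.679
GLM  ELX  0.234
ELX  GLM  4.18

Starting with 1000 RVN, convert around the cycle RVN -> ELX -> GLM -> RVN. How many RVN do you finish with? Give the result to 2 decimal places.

1000 RVN × 0.341 = 341 ELX
341 ELX × 4.18 = 1425.38 GLM
1425.38 GLM × 0.679 = 967.83302 RVN

967.83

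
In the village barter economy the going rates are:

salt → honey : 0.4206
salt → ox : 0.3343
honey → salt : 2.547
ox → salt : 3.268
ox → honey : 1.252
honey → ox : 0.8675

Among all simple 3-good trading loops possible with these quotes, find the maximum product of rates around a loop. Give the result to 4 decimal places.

1.1924

honey→ox→salt→honey: 0.8675 × 3.268 × 0.4206 = 1.19240
honey→salt→ox→honey: 2.547 × 0.3343 × 1.252 = 1.06603
Maximum is honey→ox→salt→honey at 1.1924; arbitrage exists.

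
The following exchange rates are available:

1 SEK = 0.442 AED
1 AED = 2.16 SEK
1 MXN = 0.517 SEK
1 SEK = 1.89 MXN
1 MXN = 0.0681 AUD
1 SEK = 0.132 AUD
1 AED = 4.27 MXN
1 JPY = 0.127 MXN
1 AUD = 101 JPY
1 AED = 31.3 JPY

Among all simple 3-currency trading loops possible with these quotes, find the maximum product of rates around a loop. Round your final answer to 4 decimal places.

0.9758

AED→MXN→SEK→AED: 4.27 × 0.517 × 0.442 = 0.97575
AUD→JPY→MXN→AUD: 101 × 0.127 × 0.0681 = 0.87352
Maximum is AED→MXN→SEK→AED at 0.9758; no arbitrage — every cycle loses value.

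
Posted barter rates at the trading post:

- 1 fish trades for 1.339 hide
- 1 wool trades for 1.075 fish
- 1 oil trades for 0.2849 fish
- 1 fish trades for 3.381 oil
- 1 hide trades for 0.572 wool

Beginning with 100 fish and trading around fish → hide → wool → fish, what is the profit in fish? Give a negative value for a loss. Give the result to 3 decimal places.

100 fish × 1.339 = 133.9 hide
133.9 hide × 0.572 = 76.5908 wool
76.5908 wool × 1.075 = 82.33511 fish
Net change: 82.33511 − 100 = -17.66489 fish

-17.665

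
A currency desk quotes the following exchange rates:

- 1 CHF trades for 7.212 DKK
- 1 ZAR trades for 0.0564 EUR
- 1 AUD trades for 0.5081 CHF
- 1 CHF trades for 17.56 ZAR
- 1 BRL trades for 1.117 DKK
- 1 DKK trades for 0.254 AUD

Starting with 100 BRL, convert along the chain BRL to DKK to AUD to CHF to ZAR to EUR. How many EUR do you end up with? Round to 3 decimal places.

14.277

100 BRL × 1.117 = 111.7 DKK
111.7 DKK × 0.254 = 28.3718 AUD
28.3718 AUD × 0.5081 = 14.41571158 CHF
14.41571158 CHF × 17.56 = 253.1398953448 ZAR
253.1398953448 ZAR × 0.0564 = 14.27709009744672 EUR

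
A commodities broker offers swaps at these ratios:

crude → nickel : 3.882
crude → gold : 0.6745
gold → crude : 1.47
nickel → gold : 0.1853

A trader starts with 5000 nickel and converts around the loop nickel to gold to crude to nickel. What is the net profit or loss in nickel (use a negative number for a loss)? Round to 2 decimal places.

287.11

5000 nickel × 0.1853 = 926.5 gold
926.5 gold × 1.47 = 1361.955 crude
1361.955 crude × 3.882 = 5287.10931 nickel
Net change: 5287.10931 − 5000 = 287.10931 nickel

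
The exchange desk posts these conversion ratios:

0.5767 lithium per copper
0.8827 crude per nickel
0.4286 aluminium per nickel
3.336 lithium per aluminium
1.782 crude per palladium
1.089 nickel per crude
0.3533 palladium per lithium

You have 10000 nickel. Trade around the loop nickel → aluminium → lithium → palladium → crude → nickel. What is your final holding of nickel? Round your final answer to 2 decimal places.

9802.96

10000 nickel × 0.4286 = 4286 aluminium
4286 aluminium × 3.336 = 14298.096 lithium
14298.096 lithium × 0.3533 = 5051.5173168 palladium
5051.5173168 palladium × 1.782 = 9001.8038585376 crude
9001.8038585376 crude × 1.089 = 9802.9644019474464 nickel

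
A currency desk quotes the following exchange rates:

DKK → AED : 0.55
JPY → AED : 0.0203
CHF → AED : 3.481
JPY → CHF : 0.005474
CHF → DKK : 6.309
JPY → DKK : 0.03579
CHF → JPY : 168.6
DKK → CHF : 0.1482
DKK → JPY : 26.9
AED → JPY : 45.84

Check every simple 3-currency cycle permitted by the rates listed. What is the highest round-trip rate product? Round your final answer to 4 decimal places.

JPY→CHF→DKK→JPY: 0.005474 × 6.309 × 26.9 = 0.92900
JPY→DKK→AED→JPY: 0.03579 × 0.55 × 45.84 = 0.90234
JPY→DKK→CHF→JPY: 0.03579 × 0.1482 × 168.6 = 0.89427
JPY→CHF→AED→JPY: 0.005474 × 3.481 × 45.84 = 0.87348
Maximum is JPY→CHF→DKK→JPY at 0.9290; no arbitrage — every cycle loses value.

0.9290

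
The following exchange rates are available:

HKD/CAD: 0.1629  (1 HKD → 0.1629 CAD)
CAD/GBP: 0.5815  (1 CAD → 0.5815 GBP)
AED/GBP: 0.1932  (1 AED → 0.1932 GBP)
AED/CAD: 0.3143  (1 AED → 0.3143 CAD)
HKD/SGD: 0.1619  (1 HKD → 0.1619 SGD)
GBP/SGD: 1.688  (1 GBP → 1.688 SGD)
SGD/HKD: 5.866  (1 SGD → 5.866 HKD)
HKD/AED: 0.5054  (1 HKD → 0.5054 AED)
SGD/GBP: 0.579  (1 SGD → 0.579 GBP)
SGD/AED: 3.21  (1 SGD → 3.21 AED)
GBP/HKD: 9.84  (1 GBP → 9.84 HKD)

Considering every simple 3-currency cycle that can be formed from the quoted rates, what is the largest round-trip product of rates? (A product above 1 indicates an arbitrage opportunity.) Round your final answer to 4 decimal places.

GBP→SGD→AED→GBP: 1.688 × 3.21 × 0.1932 = 1.04685
HKD→AED→GBP→HKD: 0.5054 × 0.1932 × 9.84 = 0.96081
HKD→CAD→GBP→HKD: 0.1629 × 0.5815 × 9.84 = 0.93211
HKD→SGD→GBP→HKD: 0.1619 × 0.579 × 9.84 = 0.92240
Maximum is GBP→SGD→AED→GBP at 1.0469; arbitrage exists.

1.0469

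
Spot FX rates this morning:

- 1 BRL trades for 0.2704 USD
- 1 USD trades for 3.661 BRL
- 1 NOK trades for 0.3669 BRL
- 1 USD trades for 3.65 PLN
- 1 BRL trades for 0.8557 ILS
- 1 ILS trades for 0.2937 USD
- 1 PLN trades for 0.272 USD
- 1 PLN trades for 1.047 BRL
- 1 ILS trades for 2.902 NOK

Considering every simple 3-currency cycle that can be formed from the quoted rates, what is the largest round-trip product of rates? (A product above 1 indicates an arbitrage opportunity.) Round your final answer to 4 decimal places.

1.0333

BRL→USD→PLN→BRL: 0.2704 × 3.65 × 1.047 = 1.03335
BRL→ILS→USD→BRL: 0.8557 × 0.2937 × 3.661 = 0.92008
BRL→ILS→NOK→BRL: 0.8557 × 2.902 × 0.3669 = 0.91110
Maximum is BRL→USD→PLN→BRL at 1.0333; arbitrage exists.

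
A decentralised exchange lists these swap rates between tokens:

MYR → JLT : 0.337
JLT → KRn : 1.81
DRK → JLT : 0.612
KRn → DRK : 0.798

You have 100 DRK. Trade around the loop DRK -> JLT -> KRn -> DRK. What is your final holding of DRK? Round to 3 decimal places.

88.396

100 DRK × 0.612 = 61.2 JLT
61.2 JLT × 1.81 = 110.772 KRn
110.772 KRn × 0.798 = 88.396056 DRK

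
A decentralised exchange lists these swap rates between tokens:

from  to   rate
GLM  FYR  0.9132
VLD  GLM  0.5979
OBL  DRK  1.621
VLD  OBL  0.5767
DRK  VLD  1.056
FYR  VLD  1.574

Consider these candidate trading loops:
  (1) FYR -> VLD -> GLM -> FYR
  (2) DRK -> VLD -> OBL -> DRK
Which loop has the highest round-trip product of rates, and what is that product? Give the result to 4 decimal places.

(1) 1.574 × 0.5979 × 0.9132 = 0.85941
(2) 1.056 × 0.5767 × 1.621 = 0.98718
Highest is cycle (2) at 0.9872 (≤1, no arbitrage).

0.9872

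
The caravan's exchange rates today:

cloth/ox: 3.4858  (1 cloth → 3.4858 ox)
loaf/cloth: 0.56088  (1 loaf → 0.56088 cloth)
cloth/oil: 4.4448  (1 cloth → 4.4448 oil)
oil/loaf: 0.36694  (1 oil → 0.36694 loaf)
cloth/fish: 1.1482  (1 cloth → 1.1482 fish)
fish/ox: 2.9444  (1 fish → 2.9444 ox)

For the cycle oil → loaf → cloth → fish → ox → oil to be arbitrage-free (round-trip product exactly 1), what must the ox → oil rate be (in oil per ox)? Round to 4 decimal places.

1.4372

Known legs of the cycle: 0.36694 × 0.56088 × 1.1482 × 2.9444 = 0.695791889874216576
For no arbitrage the full-cycle product must be 1, so the missing rate is 1 / 0.695791889874216576 ≈ 1.437211.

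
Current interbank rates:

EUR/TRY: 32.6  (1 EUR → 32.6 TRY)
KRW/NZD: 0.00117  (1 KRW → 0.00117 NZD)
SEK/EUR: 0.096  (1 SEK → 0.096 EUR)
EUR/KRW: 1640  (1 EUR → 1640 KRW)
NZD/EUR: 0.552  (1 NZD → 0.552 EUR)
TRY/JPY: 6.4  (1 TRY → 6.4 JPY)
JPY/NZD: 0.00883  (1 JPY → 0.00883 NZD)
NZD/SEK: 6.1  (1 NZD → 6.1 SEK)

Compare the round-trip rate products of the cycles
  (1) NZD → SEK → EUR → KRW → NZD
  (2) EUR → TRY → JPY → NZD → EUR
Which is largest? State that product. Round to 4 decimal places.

1.1236

(1) 6.1 × 0.096 × 1640 × 0.00117 = 1.12365
(2) 32.6 × 6.4 × 0.00883 × 0.552 = 1.01694
Highest is cycle (1) at 1.1236 (>1, arbitrage).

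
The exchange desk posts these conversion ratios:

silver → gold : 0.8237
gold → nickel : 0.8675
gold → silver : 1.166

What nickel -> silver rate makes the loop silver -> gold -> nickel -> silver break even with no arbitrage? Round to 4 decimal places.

1.3995

Known legs of the cycle: 0.8237 × 0.8675 = 0.71455975
For no arbitrage the full-cycle product must be 1, so the missing rate is 1 / 0.71455975 ≈ 1.399463.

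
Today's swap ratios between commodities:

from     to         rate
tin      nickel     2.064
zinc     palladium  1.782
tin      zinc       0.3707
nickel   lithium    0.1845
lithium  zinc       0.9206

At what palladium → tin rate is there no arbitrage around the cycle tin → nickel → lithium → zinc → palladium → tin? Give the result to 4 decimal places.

Known legs of the cycle: 2.064 × 0.1845 × 0.9206 × 1.782 = 0.6247190274336
For no arbitrage the full-cycle product must be 1, so the missing rate is 1 / 0.6247190274336 ≈ 1.600720.

1.6007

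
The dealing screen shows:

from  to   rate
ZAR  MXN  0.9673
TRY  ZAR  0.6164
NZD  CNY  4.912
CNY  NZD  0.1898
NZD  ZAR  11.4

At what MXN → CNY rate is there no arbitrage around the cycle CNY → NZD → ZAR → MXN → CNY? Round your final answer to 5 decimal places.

Known legs of the cycle: 0.1898 × 11.4 × 0.9673 = 2.092966356
For no arbitrage the full-cycle product must be 1, so the missing rate is 1 / 2.092966356 ≈ 0.4777908.

0.47779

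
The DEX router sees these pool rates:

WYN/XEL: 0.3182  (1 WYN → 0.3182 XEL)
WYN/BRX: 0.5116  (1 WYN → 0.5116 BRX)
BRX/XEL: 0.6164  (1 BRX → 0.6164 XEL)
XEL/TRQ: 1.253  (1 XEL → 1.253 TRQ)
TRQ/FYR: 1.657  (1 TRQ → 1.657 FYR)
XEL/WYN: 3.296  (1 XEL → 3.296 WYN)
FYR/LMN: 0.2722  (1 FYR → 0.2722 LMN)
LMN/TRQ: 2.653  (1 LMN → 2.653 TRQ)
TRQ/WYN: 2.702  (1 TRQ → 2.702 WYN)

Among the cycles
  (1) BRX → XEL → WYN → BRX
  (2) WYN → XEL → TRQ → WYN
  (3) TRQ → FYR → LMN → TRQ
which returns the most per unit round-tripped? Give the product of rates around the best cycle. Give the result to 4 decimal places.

1.1966

(1) 0.6164 × 3.296 × 0.5116 = 1.03939
(2) 0.3182 × 1.253 × 2.702 = 1.07730
(3) 1.657 × 0.2722 × 2.653 = 1.19660
Highest is cycle (3) at 1.1966 (>1, arbitrage).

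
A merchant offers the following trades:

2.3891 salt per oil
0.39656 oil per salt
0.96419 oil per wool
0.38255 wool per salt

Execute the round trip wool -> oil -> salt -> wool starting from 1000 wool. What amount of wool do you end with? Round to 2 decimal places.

1000 wool × 0.96419 = 964.19 oil
964.19 oil × 2.3891 = 2303.546329 salt
2303.546329 salt × 0.38255 = 881.22164815895 wool

881.22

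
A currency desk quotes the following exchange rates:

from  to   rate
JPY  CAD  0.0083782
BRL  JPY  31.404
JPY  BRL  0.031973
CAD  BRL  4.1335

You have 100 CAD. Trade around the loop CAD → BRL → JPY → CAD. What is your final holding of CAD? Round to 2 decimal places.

108.76

100 CAD × 4.1335 = 413.35 BRL
413.35 BRL × 31.404 = 12980.8434 JPY
12980.8434 JPY × 0.0083782 = 108.75610217388 CAD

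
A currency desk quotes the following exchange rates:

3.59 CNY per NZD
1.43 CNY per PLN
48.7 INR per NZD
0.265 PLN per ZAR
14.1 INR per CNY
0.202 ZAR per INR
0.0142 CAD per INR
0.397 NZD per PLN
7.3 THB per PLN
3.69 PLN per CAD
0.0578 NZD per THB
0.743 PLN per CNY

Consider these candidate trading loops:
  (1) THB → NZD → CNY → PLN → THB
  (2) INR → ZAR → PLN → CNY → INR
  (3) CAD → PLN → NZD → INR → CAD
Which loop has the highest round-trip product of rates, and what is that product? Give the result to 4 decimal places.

(1) 0.0578 × 3.59 × 0.743 × 7.3 = 1.12547
(2) 0.202 × 0.265 × 1.43 × 14.1 = 1.07933
(3) 3.69 × 0.397 × 48.7 × 0.0142 = 1.01306
Highest is cycle (1) at 1.1255 (>1, arbitrage).

1.1255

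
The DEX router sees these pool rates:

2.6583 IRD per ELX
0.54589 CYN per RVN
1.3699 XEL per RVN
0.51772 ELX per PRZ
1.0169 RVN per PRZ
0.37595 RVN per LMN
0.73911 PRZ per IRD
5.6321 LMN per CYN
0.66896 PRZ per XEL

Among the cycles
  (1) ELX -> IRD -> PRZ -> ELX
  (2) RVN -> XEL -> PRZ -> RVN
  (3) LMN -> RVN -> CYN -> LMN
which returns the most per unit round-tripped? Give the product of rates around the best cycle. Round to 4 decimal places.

1.1559

(1) 2.6583 × 0.73911 × 0.51772 = 1.01720
(2) 1.3699 × 0.66896 × 1.0169 = 0.93190
(3) 0.37595 × 0.54589 × 5.6321 = 1.15586
Highest is cycle (3) at 1.1559 (>1, arbitrage).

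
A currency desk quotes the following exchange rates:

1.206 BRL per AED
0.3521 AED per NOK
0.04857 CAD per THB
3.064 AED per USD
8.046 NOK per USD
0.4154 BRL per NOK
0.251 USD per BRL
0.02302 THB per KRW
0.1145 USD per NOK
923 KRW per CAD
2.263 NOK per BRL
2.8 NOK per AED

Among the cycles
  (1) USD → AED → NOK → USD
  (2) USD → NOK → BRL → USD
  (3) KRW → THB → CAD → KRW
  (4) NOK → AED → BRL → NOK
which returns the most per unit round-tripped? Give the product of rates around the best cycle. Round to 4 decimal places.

1.0320

(1) 3.064 × 2.8 × 0.1145 = 0.98232
(2) 8.046 × 0.4154 × 0.251 = 0.83892
(3) 0.02302 × 0.04857 × 923 = 1.03199
(4) 0.3521 × 1.206 × 2.263 = 0.96094
Highest is cycle (3) at 1.0320 (>1, arbitrage).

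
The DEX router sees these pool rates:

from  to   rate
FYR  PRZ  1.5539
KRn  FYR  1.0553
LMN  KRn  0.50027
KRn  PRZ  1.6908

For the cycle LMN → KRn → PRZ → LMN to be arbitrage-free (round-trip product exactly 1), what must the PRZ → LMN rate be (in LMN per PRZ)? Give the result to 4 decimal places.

1.1822

Known legs of the cycle: 0.50027 × 1.6908 = 0.845856516
For no arbitrage the full-cycle product must be 1, so the missing rate is 1 / 0.845856516 ≈ 1.182234.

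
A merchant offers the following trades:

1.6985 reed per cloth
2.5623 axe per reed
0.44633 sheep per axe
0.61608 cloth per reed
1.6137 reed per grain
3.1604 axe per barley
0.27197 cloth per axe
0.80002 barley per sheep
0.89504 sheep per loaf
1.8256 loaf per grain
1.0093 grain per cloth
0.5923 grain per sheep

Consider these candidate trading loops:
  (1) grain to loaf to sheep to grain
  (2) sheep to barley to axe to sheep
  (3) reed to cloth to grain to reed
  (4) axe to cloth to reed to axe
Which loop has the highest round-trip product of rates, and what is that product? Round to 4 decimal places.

(1) 1.8256 × 0.89504 × 0.5923 = 0.96781
(2) 0.80002 × 3.1604 × 0.44633 = 1.12849
(3) 0.61608 × 1.0093 × 1.6137 = 1.00341
(4) 0.27197 × 1.6985 × 2.5623 = 1.18363
Highest is cycle (4) at 1.1836 (>1, arbitrage).

1.1836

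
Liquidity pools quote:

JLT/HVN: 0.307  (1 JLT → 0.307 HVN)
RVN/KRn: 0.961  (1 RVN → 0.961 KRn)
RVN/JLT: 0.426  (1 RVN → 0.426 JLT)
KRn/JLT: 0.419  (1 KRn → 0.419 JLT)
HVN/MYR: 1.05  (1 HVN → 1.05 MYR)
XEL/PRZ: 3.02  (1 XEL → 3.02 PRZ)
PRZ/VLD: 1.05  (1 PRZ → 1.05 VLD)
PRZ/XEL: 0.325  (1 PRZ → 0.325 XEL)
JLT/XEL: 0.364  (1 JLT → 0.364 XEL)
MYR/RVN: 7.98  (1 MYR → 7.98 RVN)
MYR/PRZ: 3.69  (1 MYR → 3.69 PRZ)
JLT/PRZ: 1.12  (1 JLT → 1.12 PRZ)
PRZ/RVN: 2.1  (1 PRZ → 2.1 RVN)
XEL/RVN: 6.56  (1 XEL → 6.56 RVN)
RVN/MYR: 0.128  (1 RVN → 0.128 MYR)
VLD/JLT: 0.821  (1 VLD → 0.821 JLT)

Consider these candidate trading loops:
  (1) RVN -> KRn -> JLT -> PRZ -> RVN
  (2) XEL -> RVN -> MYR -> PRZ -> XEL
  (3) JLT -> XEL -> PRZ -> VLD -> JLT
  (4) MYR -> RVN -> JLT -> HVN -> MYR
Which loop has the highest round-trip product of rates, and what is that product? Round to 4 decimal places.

(1) 0.961 × 0.419 × 1.12 × 2.1 = 0.94705
(2) 6.56 × 0.128 × 3.69 × 0.325 = 1.00699
(3) 0.364 × 3.02 × 1.05 × 0.821 = 0.94763
(4) 7.98 × 0.426 × 0.307 × 1.05 = 1.09582
Highest is cycle (4) at 1.0958 (>1, arbitrage).

1.0958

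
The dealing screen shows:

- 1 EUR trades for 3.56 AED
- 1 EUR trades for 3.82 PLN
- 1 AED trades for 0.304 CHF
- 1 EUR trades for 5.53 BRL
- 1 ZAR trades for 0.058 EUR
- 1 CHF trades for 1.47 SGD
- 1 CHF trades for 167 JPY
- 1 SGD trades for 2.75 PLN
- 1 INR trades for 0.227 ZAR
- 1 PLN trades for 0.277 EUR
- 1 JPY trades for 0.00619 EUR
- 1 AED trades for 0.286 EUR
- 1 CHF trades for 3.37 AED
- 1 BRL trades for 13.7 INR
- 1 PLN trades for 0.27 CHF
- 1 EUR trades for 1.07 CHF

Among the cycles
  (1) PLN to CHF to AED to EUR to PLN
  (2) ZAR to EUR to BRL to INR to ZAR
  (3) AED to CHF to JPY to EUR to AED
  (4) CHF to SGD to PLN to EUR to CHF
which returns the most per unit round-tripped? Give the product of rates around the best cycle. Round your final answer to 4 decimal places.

(1) 0.27 × 3.37 × 0.286 × 3.82 = 0.99408
(2) 0.058 × 5.53 × 13.7 × 0.227 = 0.99747
(3) 0.304 × 167 × 0.00619 × 3.56 = 1.11874
(4) 1.47 × 2.75 × 0.277 × 1.07 = 1.19816
Highest is cycle (4) at 1.1982 (>1, arbitrage).

1.1982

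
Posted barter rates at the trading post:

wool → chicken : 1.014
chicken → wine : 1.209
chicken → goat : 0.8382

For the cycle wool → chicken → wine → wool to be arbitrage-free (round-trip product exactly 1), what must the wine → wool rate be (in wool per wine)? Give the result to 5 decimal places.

0.81571

Known legs of the cycle: 1.014 × 1.209 = 1.225926
For no arbitrage the full-cycle product must be 1, so the missing rate is 1 / 1.225926 ≈ 0.8157099.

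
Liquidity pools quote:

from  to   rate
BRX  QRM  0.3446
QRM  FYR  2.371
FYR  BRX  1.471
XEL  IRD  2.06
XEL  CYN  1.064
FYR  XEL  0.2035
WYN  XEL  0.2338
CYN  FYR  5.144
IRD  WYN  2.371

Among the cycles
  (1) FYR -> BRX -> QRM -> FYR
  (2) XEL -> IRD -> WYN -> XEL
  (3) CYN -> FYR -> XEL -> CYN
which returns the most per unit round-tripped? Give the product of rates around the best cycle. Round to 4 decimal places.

1.2019

(1) 1.471 × 0.3446 × 2.371 = 1.20188
(2) 2.06 × 2.371 × 0.2338 = 1.14194
(3) 5.144 × 0.2035 × 1.064 = 1.11380
Highest is cycle (1) at 1.2019 (>1, arbitrage).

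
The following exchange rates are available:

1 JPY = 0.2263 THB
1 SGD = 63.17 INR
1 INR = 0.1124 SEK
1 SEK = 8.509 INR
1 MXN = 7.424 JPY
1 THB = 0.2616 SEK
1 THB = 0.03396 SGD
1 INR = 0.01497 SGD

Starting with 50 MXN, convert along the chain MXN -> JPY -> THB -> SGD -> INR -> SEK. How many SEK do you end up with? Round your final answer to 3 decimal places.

20.255

50 MXN × 7.424 = 371.2 JPY
371.2 JPY × 0.2263 = 84.00256 THB
84.00256 THB × 0.03396 = 2.8527269376 SGD
2.8527269376 SGD × 63.17 = 180.206760648192 INR
180.206760648192 INR × 0.1124 = 20.2552398968567808 SEK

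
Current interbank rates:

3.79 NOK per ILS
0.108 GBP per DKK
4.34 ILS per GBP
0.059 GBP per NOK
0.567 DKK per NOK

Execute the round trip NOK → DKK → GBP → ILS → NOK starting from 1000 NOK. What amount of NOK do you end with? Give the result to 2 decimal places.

1000 NOK × 0.567 = 567 DKK
567 DKK × 0.108 = 61.236 GBP
61.236 GBP × 4.34 = 265.76424 ILS
265.76424 ILS × 3.79 = 1007.2464696 NOK

1007.25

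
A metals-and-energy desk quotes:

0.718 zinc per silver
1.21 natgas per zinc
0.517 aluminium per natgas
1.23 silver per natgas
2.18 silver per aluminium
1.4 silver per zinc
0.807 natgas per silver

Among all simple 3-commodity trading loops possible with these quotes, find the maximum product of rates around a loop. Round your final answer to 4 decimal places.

natgas→silver→zinc→natgas: 1.23 × 0.718 × 1.21 = 1.06860
aluminium→silver→natgas→aluminium: 2.18 × 0.807 × 0.517 = 0.90954
Maximum is natgas→silver→zinc→natgas at 1.0686; arbitrage exists.

1.0686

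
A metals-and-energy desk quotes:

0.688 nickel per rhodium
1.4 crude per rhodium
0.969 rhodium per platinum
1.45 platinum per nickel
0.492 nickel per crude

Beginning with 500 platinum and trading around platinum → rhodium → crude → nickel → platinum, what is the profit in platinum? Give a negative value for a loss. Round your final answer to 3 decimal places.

500 platinum × 0.969 = 484.5 rhodium
484.5 rhodium × 1.4 = 678.3 crude
678.3 crude × 0.492 = 333.7236 nickel
333.7236 nickel × 1.45 = 483.89922 platinum
Net change: 483.89922 − 500 = -16.10078 platinum

-16.101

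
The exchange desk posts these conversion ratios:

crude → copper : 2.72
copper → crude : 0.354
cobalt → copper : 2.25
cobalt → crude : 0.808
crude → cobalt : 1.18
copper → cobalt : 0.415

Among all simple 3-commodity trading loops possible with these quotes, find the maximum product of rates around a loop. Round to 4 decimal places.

copper→crude→cobalt→copper: 0.354 × 1.18 × 2.25 = 0.93987
copper→cobalt→crude→copper: 0.415 × 0.808 × 2.72 = 0.91207
Maximum is copper→crude→cobalt→copper at 0.9399; no arbitrage — every cycle loses value.

0.9399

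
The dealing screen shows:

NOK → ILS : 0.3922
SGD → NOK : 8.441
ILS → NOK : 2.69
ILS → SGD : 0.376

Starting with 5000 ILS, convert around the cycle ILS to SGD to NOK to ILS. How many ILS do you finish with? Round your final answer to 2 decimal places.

6223.85

5000 ILS × 0.376 = 1880 SGD
1880 SGD × 8.441 = 15869.08 NOK
15869.08 NOK × 0.3922 = 6223.853176 ILS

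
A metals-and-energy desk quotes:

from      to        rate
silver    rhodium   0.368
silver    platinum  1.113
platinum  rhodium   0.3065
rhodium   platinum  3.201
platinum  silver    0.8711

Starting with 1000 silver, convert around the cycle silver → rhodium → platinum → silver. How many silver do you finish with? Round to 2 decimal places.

1000 silver × 0.368 = 368 rhodium
368 rhodium × 3.201 = 1177.968 platinum
1177.968 platinum × 0.8711 = 1026.1279248 silver

1026.13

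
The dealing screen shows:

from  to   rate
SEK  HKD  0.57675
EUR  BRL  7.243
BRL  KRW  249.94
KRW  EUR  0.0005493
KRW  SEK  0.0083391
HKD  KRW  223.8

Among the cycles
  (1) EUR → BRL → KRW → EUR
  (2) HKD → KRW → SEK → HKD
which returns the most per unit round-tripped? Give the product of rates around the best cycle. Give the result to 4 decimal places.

(1) 7.243 × 249.94 × 0.0005493 = 0.99441
(2) 223.8 × 0.0083391 × 0.57675 = 1.07638
Highest is cycle (2) at 1.0764 (>1, arbitrage).

1.0764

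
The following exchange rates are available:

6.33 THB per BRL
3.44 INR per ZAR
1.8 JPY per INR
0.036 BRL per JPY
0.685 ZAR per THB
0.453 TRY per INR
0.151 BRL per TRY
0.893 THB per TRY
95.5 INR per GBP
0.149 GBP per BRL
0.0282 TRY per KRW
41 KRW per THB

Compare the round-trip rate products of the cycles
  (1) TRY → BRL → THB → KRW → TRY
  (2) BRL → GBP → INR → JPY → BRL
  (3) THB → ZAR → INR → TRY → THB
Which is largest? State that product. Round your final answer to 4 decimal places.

(1) 0.151 × 6.33 × 41 × 0.0282 = 1.10513
(2) 0.149 × 95.5 × 1.8 × 0.036 = 0.92207
(3) 0.685 × 3.44 × 0.453 × 0.893 = 0.95323
Highest is cycle (1) at 1.1051 (>1, arbitrage).

1.1051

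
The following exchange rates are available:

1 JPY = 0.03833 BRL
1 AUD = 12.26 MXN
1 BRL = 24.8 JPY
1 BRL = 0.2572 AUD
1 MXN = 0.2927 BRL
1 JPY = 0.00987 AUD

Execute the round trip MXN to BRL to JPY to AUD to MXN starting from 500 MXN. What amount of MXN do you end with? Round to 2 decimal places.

500 MXN × 0.2927 = 146.35 BRL
146.35 BRL × 24.8 = 3629.48 JPY
3629.48 JPY × 0.00987 = 35.8229676 AUD
35.8229676 AUD × 12.26 = 439.189582776 MXN

439.19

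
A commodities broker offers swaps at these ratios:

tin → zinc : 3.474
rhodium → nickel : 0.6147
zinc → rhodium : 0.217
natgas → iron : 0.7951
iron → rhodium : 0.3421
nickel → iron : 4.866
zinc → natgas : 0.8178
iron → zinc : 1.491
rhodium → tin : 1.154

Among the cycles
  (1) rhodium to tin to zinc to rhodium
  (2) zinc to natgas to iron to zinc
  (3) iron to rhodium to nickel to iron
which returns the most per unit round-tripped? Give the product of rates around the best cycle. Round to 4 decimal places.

1.0233

(1) 1.154 × 3.474 × 0.217 = 0.86995
(2) 0.8178 × 0.7951 × 1.491 = 0.96950
(3) 0.3421 × 0.6147 × 4.866 = 1.02327
Highest is cycle (3) at 1.0233 (>1, arbitrage).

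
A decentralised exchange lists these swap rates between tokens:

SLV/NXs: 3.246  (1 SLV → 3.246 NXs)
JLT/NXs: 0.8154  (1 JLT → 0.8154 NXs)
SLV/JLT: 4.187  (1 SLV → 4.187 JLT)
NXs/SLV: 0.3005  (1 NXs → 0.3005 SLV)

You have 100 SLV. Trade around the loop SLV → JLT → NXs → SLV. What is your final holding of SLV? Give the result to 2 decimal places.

102.59

100 SLV × 4.187 = 418.7 JLT
418.7 JLT × 0.8154 = 341.40798 NXs
341.40798 NXs × 0.3005 = 102.59309799 SLV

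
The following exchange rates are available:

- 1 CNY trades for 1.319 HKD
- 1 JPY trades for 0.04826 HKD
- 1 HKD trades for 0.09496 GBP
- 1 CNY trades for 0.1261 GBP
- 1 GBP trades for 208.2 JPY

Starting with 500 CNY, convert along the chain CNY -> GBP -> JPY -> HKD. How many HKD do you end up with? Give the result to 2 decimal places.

500 CNY × 0.1261 = 63.05 GBP
63.05 GBP × 208.2 = 13127.01 JPY
13127.01 JPY × 0.04826 = 633.5095026 HKD

633.51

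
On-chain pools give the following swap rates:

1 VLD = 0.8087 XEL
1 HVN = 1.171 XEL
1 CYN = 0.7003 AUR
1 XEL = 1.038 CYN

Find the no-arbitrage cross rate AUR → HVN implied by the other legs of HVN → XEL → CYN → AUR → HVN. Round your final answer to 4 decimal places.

1.1748

Known legs of the cycle: 1.171 × 1.038 × 0.7003 = 0.8512132494
For no arbitrage the full-cycle product must be 1, so the missing rate is 1 / 0.8512132494 ≈ 1.174794.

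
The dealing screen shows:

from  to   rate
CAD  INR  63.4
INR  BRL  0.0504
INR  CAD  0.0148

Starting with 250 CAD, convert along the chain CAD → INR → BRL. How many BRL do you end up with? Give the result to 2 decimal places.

798.84

250 CAD × 63.4 = 15850 INR
15850 INR × 0.0504 = 798.84 BRL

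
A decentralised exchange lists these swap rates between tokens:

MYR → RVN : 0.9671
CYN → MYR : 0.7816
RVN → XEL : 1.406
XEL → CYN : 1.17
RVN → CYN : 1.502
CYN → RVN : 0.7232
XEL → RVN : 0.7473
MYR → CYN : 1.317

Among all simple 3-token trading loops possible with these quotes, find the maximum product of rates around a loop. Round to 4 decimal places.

1.1897

CYN→RVN→XEL→CYN: 0.7232 × 1.406 × 1.17 = 1.18968
CYN→MYR→RVN→CYN: 0.7816 × 0.9671 × 1.502 = 1.13534
Maximum is CYN→RVN→XEL→CYN at 1.1897; arbitrage exists.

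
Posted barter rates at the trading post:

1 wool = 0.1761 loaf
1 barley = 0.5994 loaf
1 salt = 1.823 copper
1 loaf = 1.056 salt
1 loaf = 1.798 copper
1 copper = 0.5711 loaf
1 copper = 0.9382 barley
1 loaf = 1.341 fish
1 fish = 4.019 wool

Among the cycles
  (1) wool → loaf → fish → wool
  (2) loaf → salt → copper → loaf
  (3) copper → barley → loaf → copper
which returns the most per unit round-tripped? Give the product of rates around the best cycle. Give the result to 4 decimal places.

1.0994

(1) 0.1761 × 1.341 × 4.019 = 0.94909
(2) 1.056 × 1.823 × 0.5711 = 1.09942
(3) 0.9382 × 0.5994 × 1.798 = 1.01112
Highest is cycle (2) at 1.0994 (>1, arbitrage).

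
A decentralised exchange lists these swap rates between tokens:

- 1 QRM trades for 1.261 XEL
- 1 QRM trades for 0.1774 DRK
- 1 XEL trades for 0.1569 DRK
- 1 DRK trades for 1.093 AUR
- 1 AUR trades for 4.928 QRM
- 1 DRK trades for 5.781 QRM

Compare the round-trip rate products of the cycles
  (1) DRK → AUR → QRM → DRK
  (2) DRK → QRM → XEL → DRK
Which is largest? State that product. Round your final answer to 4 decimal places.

1.1438

(1) 1.093 × 4.928 × 0.1774 = 0.95553
(2) 5.781 × 1.261 × 0.1569 = 1.14378
Highest is cycle (2) at 1.1438 (>1, arbitrage).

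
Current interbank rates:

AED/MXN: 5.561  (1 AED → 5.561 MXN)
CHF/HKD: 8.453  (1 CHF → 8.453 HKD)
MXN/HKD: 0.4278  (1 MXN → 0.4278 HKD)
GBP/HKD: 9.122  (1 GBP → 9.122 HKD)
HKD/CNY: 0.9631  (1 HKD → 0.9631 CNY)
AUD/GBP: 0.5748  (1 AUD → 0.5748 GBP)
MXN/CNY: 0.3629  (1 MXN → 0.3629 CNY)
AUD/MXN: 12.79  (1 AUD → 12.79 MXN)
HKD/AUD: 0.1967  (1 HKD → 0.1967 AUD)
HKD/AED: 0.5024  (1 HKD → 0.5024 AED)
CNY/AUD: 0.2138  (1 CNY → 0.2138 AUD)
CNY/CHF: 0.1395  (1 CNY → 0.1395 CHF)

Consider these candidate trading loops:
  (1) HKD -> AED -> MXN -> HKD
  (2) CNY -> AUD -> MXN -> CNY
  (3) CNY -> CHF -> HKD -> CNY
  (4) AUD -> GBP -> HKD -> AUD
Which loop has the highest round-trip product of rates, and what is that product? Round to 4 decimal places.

(1) 0.5024 × 5.561 × 0.4278 = 1.19521
(2) 0.2138 × 12.79 × 0.3629 = 0.99235
(3) 0.1395 × 8.453 × 0.9631 = 1.13568
(4) 0.5748 × 9.122 × 0.1967 = 1.03136
Highest is cycle (1) at 1.1952 (>1, arbitrage).

1.1952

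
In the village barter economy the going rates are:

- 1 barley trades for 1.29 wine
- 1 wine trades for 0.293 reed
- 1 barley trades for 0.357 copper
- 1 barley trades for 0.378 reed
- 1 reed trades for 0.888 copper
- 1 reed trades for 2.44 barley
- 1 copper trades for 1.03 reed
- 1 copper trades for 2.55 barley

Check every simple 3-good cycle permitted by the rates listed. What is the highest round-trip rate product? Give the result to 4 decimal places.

reed→barley→wine→reed: 2.44 × 1.29 × 0.293 = 0.92225
copper→reed→barley→copper: 1.03 × 2.44 × 0.357 = 0.89721
copper→barley→reed→copper: 2.55 × 0.378 × 0.888 = 0.85594
Maximum is reed→barley→wine→reed at 0.9222; no arbitrage — every cycle loses value.

0.9222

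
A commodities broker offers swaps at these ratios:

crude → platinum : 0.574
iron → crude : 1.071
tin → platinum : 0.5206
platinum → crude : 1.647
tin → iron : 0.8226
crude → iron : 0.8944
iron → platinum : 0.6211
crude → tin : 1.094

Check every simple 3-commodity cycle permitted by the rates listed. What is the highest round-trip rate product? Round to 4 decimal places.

tin→iron→crude→tin: 0.8226 × 1.071 × 1.094 = 0.96382
tin→platinum→crude→tin: 0.5206 × 1.647 × 1.094 = 0.93803
platinum→crude→iron→platinum: 1.647 × 0.8944 × 0.6211 = 0.91493
Maximum is tin→iron→crude→tin at 0.9638; no arbitrage — every cycle loses value.

0.9638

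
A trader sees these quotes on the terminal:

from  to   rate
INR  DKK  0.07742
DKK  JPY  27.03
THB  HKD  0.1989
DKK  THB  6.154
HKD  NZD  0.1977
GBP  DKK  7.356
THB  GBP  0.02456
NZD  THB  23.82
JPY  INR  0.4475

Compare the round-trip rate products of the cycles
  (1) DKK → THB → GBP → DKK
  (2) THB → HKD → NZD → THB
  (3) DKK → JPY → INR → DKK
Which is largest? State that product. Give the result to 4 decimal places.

(1) 6.154 × 0.02456 × 7.356 = 1.11180
(2) 0.1989 × 0.1977 × 23.82 = 0.93666
(3) 27.03 × 0.4475 × 0.07742 = 0.93647
Highest is cycle (1) at 1.1118 (>1, arbitrage).

1.1118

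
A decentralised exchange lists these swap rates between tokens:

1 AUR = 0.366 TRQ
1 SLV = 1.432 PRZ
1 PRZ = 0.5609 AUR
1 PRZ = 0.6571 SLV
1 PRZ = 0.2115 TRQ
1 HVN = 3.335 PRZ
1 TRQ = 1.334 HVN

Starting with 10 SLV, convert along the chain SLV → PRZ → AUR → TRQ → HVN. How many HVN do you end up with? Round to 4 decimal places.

3.9216

10 SLV × 1.432 = 14.32 PRZ
14.32 PRZ × 0.5609 = 8.032088 AUR
8.032088 AUR × 0.366 = 2.939744208 TRQ
2.939744208 TRQ × 1.334 = 3.921618773472 HVN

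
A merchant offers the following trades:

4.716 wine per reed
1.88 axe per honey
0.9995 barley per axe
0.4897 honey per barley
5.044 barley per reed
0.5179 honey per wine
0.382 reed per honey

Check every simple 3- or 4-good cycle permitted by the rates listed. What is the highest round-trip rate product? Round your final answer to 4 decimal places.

barley→honey→reed→barley: 0.4897 × 0.382 × 5.044 = 0.94356
wine→honey→reed→wine: 0.5179 × 0.382 × 4.716 = 0.93300
barley→honey→axe→barley: 0.4897 × 1.88 × 0.9995 = 0.92018
Maximum is barley→honey→reed→barley at 0.9436; no arbitrage — every cycle loses value.

0.9436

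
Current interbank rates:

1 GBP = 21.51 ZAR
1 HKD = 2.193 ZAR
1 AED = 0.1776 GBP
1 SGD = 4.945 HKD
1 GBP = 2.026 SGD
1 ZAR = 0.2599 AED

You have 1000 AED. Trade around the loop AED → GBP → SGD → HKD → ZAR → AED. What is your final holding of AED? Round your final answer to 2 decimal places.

1000 AED × 0.1776 = 177.6 GBP
177.6 GBP × 2.026 = 359.8176 SGD
359.8176 SGD × 4.945 = 1779.298032 HKD
1779.298032 HKD × 2.193 = 3902.000584176 ZAR
3902.000584176 ZAR × 0.2599 = 1014.1299518273424 AED

1014.13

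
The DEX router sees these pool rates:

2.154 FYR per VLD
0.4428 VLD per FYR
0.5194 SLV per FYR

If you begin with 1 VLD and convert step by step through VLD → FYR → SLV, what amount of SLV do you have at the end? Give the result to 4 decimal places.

1.1188

1 VLD × 2.154 = 2.154 FYR
2.154 FYR × 0.5194 = 1.1187876 SLV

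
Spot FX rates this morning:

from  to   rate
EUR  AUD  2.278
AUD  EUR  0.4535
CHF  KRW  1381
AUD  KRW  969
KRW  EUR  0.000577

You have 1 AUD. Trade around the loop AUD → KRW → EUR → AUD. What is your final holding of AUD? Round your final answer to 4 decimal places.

1 AUD × 969 = 969 KRW
969 KRW × 0.000577 = 0.559113 EUR
0.559113 EUR × 2.278 = 1.273659414 AUD

1.2737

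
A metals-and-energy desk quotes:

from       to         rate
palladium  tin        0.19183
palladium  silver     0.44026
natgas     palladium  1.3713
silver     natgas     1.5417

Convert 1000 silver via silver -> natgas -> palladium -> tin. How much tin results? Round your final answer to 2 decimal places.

1000 silver × 1.5417 = 1541.7 natgas
1541.7 natgas × 1.3713 = 2114.13321 palladium
2114.13321 palladium × 0.19183 = 405.5541736743 tin

405.55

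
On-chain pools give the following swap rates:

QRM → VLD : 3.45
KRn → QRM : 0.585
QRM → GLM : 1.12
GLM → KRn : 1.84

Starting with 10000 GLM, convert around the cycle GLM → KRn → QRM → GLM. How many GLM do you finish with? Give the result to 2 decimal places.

10000 GLM × 1.84 = 18400 KRn
18400 KRn × 0.585 = 10764 QRM
10764 QRM × 1.12 = 12055.68 GLM

12055.68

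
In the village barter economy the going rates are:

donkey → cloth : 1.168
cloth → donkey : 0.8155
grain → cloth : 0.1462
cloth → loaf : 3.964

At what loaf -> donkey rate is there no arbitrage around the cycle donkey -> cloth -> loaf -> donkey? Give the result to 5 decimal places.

0.21598

Known legs of the cycle: 1.168 × 3.964 = 4.629952
For no arbitrage the full-cycle product must be 1, so the missing rate is 1 / 4.629952 ≈ 0.2159850.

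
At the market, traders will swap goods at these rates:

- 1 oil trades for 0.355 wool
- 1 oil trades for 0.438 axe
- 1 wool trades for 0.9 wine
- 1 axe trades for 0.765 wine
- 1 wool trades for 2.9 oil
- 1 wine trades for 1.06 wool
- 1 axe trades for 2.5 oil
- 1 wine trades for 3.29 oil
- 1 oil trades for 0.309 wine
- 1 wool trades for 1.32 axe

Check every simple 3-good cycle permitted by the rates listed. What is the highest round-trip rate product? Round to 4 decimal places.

wool→axe→oil→wool: 1.32 × 2.5 × 0.355 = 1.17150
wine→oil→axe→wine: 3.29 × 0.438 × 0.765 = 1.10238
wool→axe→wine→wool: 1.32 × 0.765 × 1.06 = 1.07039
wool→wine→oil→wool: 0.9 × 3.29 × 0.355 = 1.05116
wool→oil→wine→wool: 2.9 × 0.309 × 1.06 = 0.94987
Maximum is wool→axe→oil→wool at 1.1715; arbitrage exists.

1.1715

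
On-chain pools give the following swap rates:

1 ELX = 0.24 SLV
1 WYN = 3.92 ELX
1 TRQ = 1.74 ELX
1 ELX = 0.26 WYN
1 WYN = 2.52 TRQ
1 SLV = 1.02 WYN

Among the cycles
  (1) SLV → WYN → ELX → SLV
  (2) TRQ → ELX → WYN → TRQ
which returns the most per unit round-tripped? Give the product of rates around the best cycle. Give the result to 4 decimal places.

(1) 1.02 × 3.92 × 0.24 = 0.95962
(2) 1.74 × 0.26 × 2.52 = 1.14005
Highest is cycle (2) at 1.1400 (>1, arbitrage).

1.1400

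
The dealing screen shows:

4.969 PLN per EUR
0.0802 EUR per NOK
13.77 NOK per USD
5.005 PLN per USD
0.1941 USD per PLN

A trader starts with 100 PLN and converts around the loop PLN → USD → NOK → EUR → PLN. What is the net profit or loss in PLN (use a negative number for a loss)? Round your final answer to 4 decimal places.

100 PLN × 0.1941 = 19.41 USD
19.41 USD × 13.77 = 267.2757 NOK
267.2757 NOK × 0.0802 = 21.43551114 EUR
21.43551114 EUR × 4.969 = 106.51305485466 PLN
Net change: 106.51305485466 − 100 = 6.51305485466 PLN

6.5131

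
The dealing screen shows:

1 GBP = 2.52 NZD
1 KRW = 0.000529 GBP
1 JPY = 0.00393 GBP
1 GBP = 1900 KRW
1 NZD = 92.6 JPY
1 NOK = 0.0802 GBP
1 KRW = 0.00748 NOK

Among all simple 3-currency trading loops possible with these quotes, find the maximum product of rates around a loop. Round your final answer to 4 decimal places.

1.1398

KRW→NOK→GBP→KRW: 0.00748 × 0.0802 × 1900 = 1.13980
NZD→JPY→GBP→NZD: 92.6 × 0.00393 × 2.52 = 0.91707
Maximum is KRW→NOK→GBP→KRW at 1.1398; arbitrage exists.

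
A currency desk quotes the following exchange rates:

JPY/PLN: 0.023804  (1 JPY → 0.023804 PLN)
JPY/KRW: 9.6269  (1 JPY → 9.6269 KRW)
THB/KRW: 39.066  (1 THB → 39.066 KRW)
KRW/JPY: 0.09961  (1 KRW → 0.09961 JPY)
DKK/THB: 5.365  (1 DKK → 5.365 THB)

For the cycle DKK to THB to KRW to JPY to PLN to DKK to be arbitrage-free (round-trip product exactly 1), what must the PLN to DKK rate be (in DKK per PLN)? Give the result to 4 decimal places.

2.0122

Known legs of the cycle: 5.365 × 39.066 × 0.09961 × 0.023804 = 0.4969601369436396
For no arbitrage the full-cycle product must be 1, so the missing rate is 1 / 0.4969601369436396 ≈ 2.012234.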